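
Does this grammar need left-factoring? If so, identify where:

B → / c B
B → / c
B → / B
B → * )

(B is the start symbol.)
Yes, B has productions with common prefix '/'

Left-factoring is needed when two productions for the same non-terminal
share a common prefix on the right-hand side.

Productions for B:
  B → / c B
  B → / c
  B → / B
  B → * )

Found common prefix '/' in productions for B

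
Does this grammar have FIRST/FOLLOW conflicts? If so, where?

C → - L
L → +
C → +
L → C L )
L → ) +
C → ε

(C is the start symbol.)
Nullable non-terminals: C.

C: nullable alternative(s) C → ε; FOLLOW(C) = { $, ')', '+', '-' }
  C → - L: FIRST \ {ε} = { '-' } — overlaps FOLLOW(C) on { '-' }: CONFLICT
  C → +: FIRST \ {ε} = { '+' } — overlaps FOLLOW(C) on { '+' }: CONFLICT
  C → ε: FIRST \ {ε} = { } — this is the only nullable alternative, skip

L has no nullable alternative, so no FIRST/FOLLOW check is needed there.

So the grammar has 2 FIRST/FOLLOW conflicts (marked CONFLICT above).

Answer: Yes. C → '-' L with FOLLOW(C) on { '-' }; C → '+' with FOLLOW(C) on { '+' }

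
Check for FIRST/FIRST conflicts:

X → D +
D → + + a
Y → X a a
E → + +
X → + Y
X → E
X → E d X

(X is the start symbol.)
Yes. X → D '+' / X → '+' Y on { '+' }; X → D '+' / X → E on { '+' }; X → D '+' / X → E d X on { '+' }; X → '+' Y / X → E on { '+' }; X → '+' Y / X → E d X on { '+' }; X → E / X → E d X on { '+' }

FIRST sets of the non-terminals at (or reachable through a nullable prefix from) the front of some alternative:
  FIRST(D) = { '+' }
  FIRST(E) = { '+' }

Productions for X:
  X → D +: FIRST = { '+' }
  X → + Y: FIRST = { '+' }
  X → E: FIRST = { '+' }
  X → E d X: FIRST = { '+' }
D, Y, E have only one production, so no FIRST/FIRST conflict is possible there.

Conflict for X: X → D + and X → + Y
  Overlap: { '+' }
Conflict for X: X → D + and X → E
  Overlap: { '+' }
Conflict for X: X → D + and X → E d X
  Overlap: { '+' }
Conflict for X: X → + Y and X → E
  Overlap: { '+' }
Conflict for X: X → + Y and X → E d X
  Overlap: { '+' }
Conflict for X: X → E and X → E d X
  Overlap: { '+' }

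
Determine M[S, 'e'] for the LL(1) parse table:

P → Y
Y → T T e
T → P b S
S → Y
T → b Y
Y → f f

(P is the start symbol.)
To find M[S, 'e'], we find productions for S where 'e' is in the predict set (PREDICT(N → α) = (FIRST(α) \ {ε}) ∪ (FOLLOW(N) if α ⇒* ε)).

Relevant sets:
  FIRST(Y) = { 'b', 'f' }

S → Y: PREDICT = { 'b', 'f' }

M[S, 'e'] is empty (no production applies)

Answer: Empty (error entry)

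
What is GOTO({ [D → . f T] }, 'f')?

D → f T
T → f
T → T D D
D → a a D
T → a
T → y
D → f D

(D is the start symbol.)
GOTO(I, 'f') = CLOSURE({ [A → αX.β] : [A → α.Xβ] ∈ I, X = 'f' })

Items with dot before 'f', with the dot advanced:
  [D → . f T] → [D → f . T]
Closure of the advanced items:
  [D → f . T] has the dot before T: add [T → . f], [T → . T D D], [T → . a], [T → . y]

GOTO = { [D → f . T], [T → . T D D], [T → . a], [T → . f], [T → . y] }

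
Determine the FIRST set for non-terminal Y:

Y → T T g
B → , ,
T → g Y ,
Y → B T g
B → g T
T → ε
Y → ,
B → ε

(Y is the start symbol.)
To compute FIRST(Y), examine every production with Y on the left-hand side, reading each right-hand side left to right until a non-nullable symbol is reached.

FIRST sets of the other non-terminals involved (by the same procedure, iterated to a fixed point):
  FIRST(T) = { 'g', ε }
  FIRST(B) = { ',', 'g', ε }

From Y → T T g:
  - T is a non-terminal: add FIRST(T) \ {ε} = { 'g' }
    T is nullable, so continue to the next symbol
  - T is a non-terminal: add FIRST(T) \ {ε} = { 'g' }
    T is nullable, so continue to the next symbol
  - g is a terminal: add 'g' and stop
From Y → B T g:
  - B is a non-terminal: add FIRST(B) \ {ε} = { ',', 'g' }
    B is nullable, so continue to the next symbol
  - T is a non-terminal: add FIRST(T) \ {ε} = { 'g' }
    T is nullable, so continue to the next symbol
  - g is a terminal: add 'g' and stop
From Y → ,:
  - ',' is a terminal: add ',' and stop

Collecting: FIRST(Y) = { ',', 'g' }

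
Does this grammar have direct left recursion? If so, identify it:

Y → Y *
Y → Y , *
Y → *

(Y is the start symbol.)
Y → Y *: LEFT RECURSIVE (starts with Y)
Y → Y , *: LEFT RECURSIVE (starts with Y)
Y → *: starts with '*'

The grammar has direct left recursion on: Y.

Answer: Yes, Y is left-recursive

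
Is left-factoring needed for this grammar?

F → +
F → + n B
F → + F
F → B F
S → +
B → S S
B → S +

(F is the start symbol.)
Yes, F has productions with common prefix '+'; B has productions with common prefix 'S'

Left-factoring is needed when two productions for the same non-terminal
share a common prefix on the right-hand side.

Productions for F:
  F → +
  F → + n B
  F → + F
  F → B F
Productions for B:
  B → S S
  B → S +

Found common prefix '+' in productions for F
Found common prefix 'S' in productions for B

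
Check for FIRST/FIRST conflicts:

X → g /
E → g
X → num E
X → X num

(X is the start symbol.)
FIRST sets of the non-terminals at (or reachable through a nullable prefix from) the front of some alternative:
  FIRST(X) = { 'g', 'num' }

Productions for X:
  X → g /: FIRST = { 'g' }
  X → num E: FIRST = { 'num' }
  X → X num: FIRST = { 'g', 'num' }
E has only one production, so no FIRST/FIRST conflict is possible there.

Conflict for X: X → g / and X → X num
  Overlap: { 'g' }
Conflict for X: X → num E and X → X num
  Overlap: { 'num' }

Answer: Yes. X → g '/' / X → X num on { 'g' }; X → num E / X → X num on { 'num' }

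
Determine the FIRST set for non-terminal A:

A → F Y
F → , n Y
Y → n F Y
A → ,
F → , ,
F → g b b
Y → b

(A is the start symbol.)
To compute FIRST(A), examine every production with A on the left-hand side, reading each right-hand side left to right until a non-nullable symbol is reached.

FIRST sets of the other non-terminals involved (by the same procedure, iterated to a fixed point):
  FIRST(F) = { ',', 'g' }

From A → F Y:
  - F is a non-terminal: add FIRST(F) \ {ε} = { ',', 'g' }
    F is not nullable, so stop
From A → ,:
  - ',' is a terminal: add ',' and stop

Collecting: FIRST(A) = { ',', 'g' }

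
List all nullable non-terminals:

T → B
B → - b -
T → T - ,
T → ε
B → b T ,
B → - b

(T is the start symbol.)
ε-productions: T → ε
So T is immediately nullable.
No further non-terminal can be added: every production for the remaining non-terminals contains a terminal or a non-nullable non-terminal.
Nullable = { 'T' }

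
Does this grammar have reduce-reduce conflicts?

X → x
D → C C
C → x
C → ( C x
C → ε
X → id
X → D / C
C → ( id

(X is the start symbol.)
Yes — I6: [C → x .] vs [X → x .]

Augment with X' → X and build the canonical LR(0) collection (I0 = CLOSURE({[X' → . X]}), then GOTO on every symbol after a dot until no new states appear). It has 14 states:
  I0: { [C → . ( C x], [C → . ( id], [C → . x], [C → .], [D → . C C], [X → . D / C], [X → . id], [X → . x], [X' → . X] }  — shift, reduce
  I1: { [C → ( . C x], [C → ( . id], [C → . ( C x], [C → . ( id], [C → . x], [C → .] }  — shift, reduce
  I2: { [C → . ( C x], [C → . ( id], [C → . x], [C → .], [D → C . C] }  — shift, reduce
  I3: { [X → D . / C] }  — shift
  I4: { [X' → X .] }  — accept
  I5: { [X → id .] }  — reduce
  I6: { [C → x .], [X → x .] }  — 2 reduces
  I7: { [C → . ( C x], [C → . ( id], [C → . x], [C → .], [X → D / . C] }  — shift, reduce
  I8: { [X → D / C .] }  — reduce
  I9: { [C → x .] }  — reduce
  I10: { [D → C C .] }  — reduce
  I11: { [C → ( C . x] }  — shift
  I12: { [C → ( id .] }  — reduce
  I13: { [C → ( C x .] }  — reduce

I6 contains complete items [C → x .], [X → x .] — reduce-reduce conflict.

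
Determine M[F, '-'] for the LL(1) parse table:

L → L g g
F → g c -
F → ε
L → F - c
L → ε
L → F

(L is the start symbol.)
To find M[F, '-'], we find productions for F where '-' is in the predict set (PREDICT(N → α) = (FIRST(α) \ {ε}) ∪ (FOLLOW(N) if α ⇒* ε)).

Relevant sets:
  FOLLOW(F) = { $, '-', 'g' }

F → g c -: PREDICT = { 'g' }
F → ε: PREDICT = { $, '-', 'g' }
  '-' is in predict set, so this production goes in M[F, '-']

M[F, '-'] = F → ε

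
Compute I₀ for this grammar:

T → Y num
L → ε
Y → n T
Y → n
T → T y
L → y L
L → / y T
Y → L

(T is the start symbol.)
First, augment the grammar with T' → T
I₀ = CLOSURE({ [T' → . T] }):
  [T' → . T] has the dot before T: add [T → . Y num], [T → . T y]
  [T → . Y num] has the dot before Y: add [Y → . n T], [Y → . n], [Y → . L]
  [Y → . L] has the dot before L: add [L → .], [L → . y L], [L → . / y T]
No further items can be added.

I₀ = { [L → . / y T], [L → . y L], [L → .], [T → . T y], [T → . Y num], [T' → . T], [Y → . L], [Y → . n T], [Y → . n] }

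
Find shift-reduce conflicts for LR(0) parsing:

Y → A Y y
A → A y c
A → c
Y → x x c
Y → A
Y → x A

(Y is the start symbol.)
Yes — I1: [Y → A .] vs [A → A . y c]; I5: [Y → x A .] vs [A → A . y c]

Augment with Y' → Y and build the canonical LR(0) collection (I0 = CLOSURE({[Y' → . Y]}), then GOTO on every symbol after a dot until no new states appear). It has 12 states:
  I0: { [A → . A y c], [A → . c], [Y → . A Y y], [Y → . A], [Y → . x A], [Y → . x x c], [Y' → . Y] }  — shift
  I1: { [A → . A y c], [A → . c], [A → A . y c], [Y → . A Y y], [Y → . A], [Y → . x A], [Y → . x x c], [Y → A . Y y], [Y → A .] }  — shift, reduce
  I2: { [Y' → Y .] }  — accept
  I3: { [A → c .] }  — reduce
  I4: { [A → . A y c], [A → . c], [Y → x . A], [Y → x . x c] }  — shift
  I5: { [A → A . y c], [Y → x A .] }  — shift, reduce
  I6: { [Y → x x . c] }  — shift
  I7: { [Y → x x c .] }  — reduce
  I8: { [A → A y . c] }  — shift
  I9: { [A → A y c .] }  — reduce
  I10: { [Y → A Y . y] }  — shift
  I11: { [Y → A Y y .] }  — reduce

I1 contains reduce item [Y → A .] and shift items [A → A . y c], [A → . c], [Y → . x A], [Y → . x x c] — shift-reduce conflict.
I5 contains reduce item [Y → x A .] and shift item [A → A . y c] — shift-reduce conflict.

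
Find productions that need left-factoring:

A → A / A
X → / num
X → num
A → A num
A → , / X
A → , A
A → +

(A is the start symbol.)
Yes, A has productions with common prefix 'A'; A has productions with common prefix ','

Left-factoring is needed when two productions for the same non-terminal
share a common prefix on the right-hand side.

Productions for A:
  A → A / A
  A → A num
  A → , / X
  A → , A
  A → +
Productions for X:
  X → / num
  X → num

Found common prefix 'A' in productions for A
Found common prefix ',' in productions for A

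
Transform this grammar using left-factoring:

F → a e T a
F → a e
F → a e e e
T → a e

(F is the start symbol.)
F → a e F'
F' → T a
F' → ε
F' → e e
T → a e

Left-factoring transforms A → αβ₁ | αβ₂ into A → αA' and A' → β₁ | β₂
(α is the longest common prefix among the alternatives). Repeat until
no nonterminal has two alternatives with a common prefix.

Round 1: F has alternatives sharing prefix 'a e'. Introduce F': F → a e F'
  Add: F' → T a
  Add: F' → ε
  Add: F' → e e

No remaining common prefixes — done.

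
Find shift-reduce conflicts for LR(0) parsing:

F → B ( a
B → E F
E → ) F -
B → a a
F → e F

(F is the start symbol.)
No shift-reduce conflicts

Augment with F' → F and build the canonical LR(0) collection (I0 = CLOSURE({[F' → . F]}), then GOTO on every symbol after a dot until no new states appear). It has 14 states:
  I0: { [B → . E F], [B → . a a], [E → . ) F -], [F → . B ( a], [F → . e F], [F' → . F] }  — shift
  I1: { [B → . E F], [B → . a a], [E → ) . F -], [E → . ) F -], [F → . B ( a], [F → . e F] }  — shift
  I2: { [F → B . ( a] }  — shift
  I3: { [B → . E F], [B → . a a], [B → E . F], [E → . ) F -], [F → . B ( a], [F → . e F] }  — shift
  I4: { [F' → F .] }  — accept
  I5: { [B → a . a] }  — shift
  I6: { [B → . E F], [B → . a a], [E → . ) F -], [F → . B ( a], [F → . e F], [F → e . F] }  — shift
  I7: { [F → e F .] }  — reduce
  I8: { [B → a a .] }  — reduce
  I9: { [B → E F .] }  — reduce
  I10: { [F → B ( . a] }  — shift
  I11: { [F → B ( a .] }  — reduce
  I12: { [E → ) F . -] }  — shift
  I13: { [E → ) F - .] }  — reduce

No state contains both a complete item and a shift item.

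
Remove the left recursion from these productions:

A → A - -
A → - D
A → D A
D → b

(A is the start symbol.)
A → - D A'
A → D A A'
A' → - - A'
A' → ε
D → b

A is directly left-recursive. The standard transformation for
  A → A α₁ | ... | A α_m | β₁ | ... | β_n
is
  A  → β₁ A' | ... | β_n A'
  A' → α₁ A' | ... | α_m A' | ε

A → - D becomes A → - D A'
A → D A becomes A → D A A'
A → A - - becomes A' → - - A'
Add A' → ε

Productions for other non-terminals are unchanged:
  D → b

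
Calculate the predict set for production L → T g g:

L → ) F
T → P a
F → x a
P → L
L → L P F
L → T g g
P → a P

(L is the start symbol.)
PREDICT(L → T g g) = (FIRST(RHS) \ {ε}) ∪ (FOLLOW(L) if ε ∈ FIRST(RHS), i.e. RHS ⇒* ε)
FIRST(T) = { ')', 'a' }
FIRST(T g g) = { ')', 'a' }
ε ∉ FIRST(T g g), so FOLLOW(L) is not added.
PREDICT(L → T g g) = { ')', 'a' }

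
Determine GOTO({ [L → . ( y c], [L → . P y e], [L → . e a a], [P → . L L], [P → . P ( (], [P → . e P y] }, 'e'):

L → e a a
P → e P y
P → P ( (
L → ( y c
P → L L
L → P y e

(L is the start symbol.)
{ [L → . ( y c], [L → . P y e], [L → . e a a], [L → e . a a], [P → . L L], [P → . P ( (], [P → . e P y], [P → e . P y] }

GOTO(I, 'e') = CLOSURE({ [A → αX.β] : [A → α.Xβ] ∈ I, X = 'e' })

Items with dot before 'e', with the dot advanced:
  [L → . e a a] → [L → e . a a]
  [P → . e P y] → [P → e . P y]
Closure of the advanced items:
  [P → e . P y] has the dot before P: add [P → . e P y], [P → . P ( (], [P → . L L]
  [P → . L L] has the dot before L: add [L → . e a a], [L → . ( y c], [L → . P y e]

GOTO = { [L → . ( y c], [L → . P y e], [L → . e a a], [L → e . a a], [P → . L L], [P → . P ( (], [P → . e P y], [P → e . P y] }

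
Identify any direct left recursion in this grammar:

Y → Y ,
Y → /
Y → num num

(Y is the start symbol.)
Yes, Y is left-recursive

Direct left recursion occurs when N → N α for some non-terminal N (the right-hand side begins with the left-hand side itself).

Y → Y ,: LEFT RECURSIVE (starts with Y)
Y → /: starts with '/'
Y → num num: starts with num

The grammar has direct left recursion on: Y.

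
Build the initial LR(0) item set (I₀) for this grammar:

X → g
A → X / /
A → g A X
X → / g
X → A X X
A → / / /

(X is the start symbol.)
First, augment the grammar with X' → X
I₀ = CLOSURE({ [X' → . X] }):
  [X' → . X] has the dot before X: add [X → . g], [X → . / g], [X → . A X X]
  [X → . A X X] has the dot before A: add [A → . X / /], [A → . g A X], [A → . / / /]
No further items can be added.

I₀ = { [A → . / / /], [A → . X / /], [A → . g A X], [X → . / g], [X → . A X X], [X → . g], [X' → . X] }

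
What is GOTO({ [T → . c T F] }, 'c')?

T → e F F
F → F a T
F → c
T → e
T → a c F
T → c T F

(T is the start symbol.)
GOTO(I, 'c') = CLOSURE({ [A → αX.β] : [A → α.Xβ] ∈ I, X = 'c' })

Items with dot before 'c', with the dot advanced:
  [T → . c T F] → [T → c . T F]
Closure of the advanced items:
  [T → c . T F] has the dot before T: add [T → . e F F], [T → . e], [T → . a c F], [T → . c T F]

GOTO = { [T → . a c F], [T → . c T F], [T → . e F F], [T → . e], [T → c . T F] }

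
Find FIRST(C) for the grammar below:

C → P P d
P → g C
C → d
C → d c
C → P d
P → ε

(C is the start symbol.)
{ 'd', 'g' }

To compute FIRST(C), examine every production with C on the left-hand side, reading each right-hand side left to right until a non-nullable symbol is reached.

FIRST sets of the other non-terminals involved (by the same procedure, iterated to a fixed point):
  FIRST(P) = { 'g', ε }

From C → P P d:
  - P is a non-terminal: add FIRST(P) \ {ε} = { 'g' }
    P is nullable, so continue to the next symbol
  - P is a non-terminal: add FIRST(P) \ {ε} = { 'g' }
    P is nullable, so continue to the next symbol
  - d is a terminal: add 'd' and stop
From C → d:
  - d is a terminal: add 'd' and stop
From C → d c:
  - d is a terminal: add 'd' and stop
From C → P d:
  - P is a non-terminal: add FIRST(P) \ {ε} = { 'g' }
    P is nullable, so continue to the next symbol
  - d is a terminal: add 'd' and stop

Collecting: FIRST(C) = { 'd', 'g' }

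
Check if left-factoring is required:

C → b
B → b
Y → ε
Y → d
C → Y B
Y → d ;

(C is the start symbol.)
Left-factoring is needed when two productions for the same non-terminal
share a common prefix on the right-hand side.

Productions for C:
  C → b
  C → Y B
Productions for Y:
  Y → ε
  Y → d
  Y → d ;

Found common prefix 'd' in productions for Y

Answer: Yes, Y has productions with common prefix 'd'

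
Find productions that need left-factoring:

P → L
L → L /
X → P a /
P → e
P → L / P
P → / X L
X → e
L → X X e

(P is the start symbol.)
Yes, P has productions with common prefix 'L'

Left-factoring is needed when two productions for the same non-terminal
share a common prefix on the right-hand side.

Productions for P:
  P → L
  P → e
  P → L / P
  P → / X L
Productions for L:
  L → L /
  L → X X e
Productions for X:
  X → P a /
  X → e

Found common prefix 'L' in productions for P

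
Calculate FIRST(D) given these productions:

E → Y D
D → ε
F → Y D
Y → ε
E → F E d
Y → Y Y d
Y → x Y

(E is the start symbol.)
To compute FIRST(D), examine every production with D on the left-hand side, reading each right-hand side left to right until a non-nullable symbol is reached.

From D → ε:
  - ε-production, so ε ∈ FIRST(D)

Collecting: FIRST(D) = { ε }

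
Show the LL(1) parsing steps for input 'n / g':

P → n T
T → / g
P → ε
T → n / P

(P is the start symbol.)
LL(1) parsing maintains a stack (initially the start symbol over $) and the input. At each step: if the stack top is a terminal, match it against the current input token; if it is a non-terminal N, replace it with the RHS of M[N, lookahead] (the unique production whose predict set contains the lookahead).

Stack is shown with the top on the left.

Stack  Input    Action
----------------------
P $    n / g $  output P → n T
n T $  n / g $  match 'n'
T $    / g $    output T → / g
/ g $  / g $    match '/'
g $    g $      match 'g'
$      $        accept

The string is accepted.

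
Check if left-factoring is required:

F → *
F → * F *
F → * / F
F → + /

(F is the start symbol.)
Yes, F has productions with common prefix '*'

Left-factoring is needed when two productions for the same non-terminal
share a common prefix on the right-hand side.

Productions for F:
  F → *
  F → * F *
  F → * / F
  F → + /

Found common prefix '*' in productions for F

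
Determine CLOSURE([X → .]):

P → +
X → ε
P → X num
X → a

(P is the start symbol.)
{ [X → .] }

Start with: [X → .]
The dot is at the end, so nothing is added.

CLOSURE = { [X → .] }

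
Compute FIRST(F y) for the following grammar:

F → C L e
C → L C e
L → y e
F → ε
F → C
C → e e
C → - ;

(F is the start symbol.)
FIRST sets of the non-terminals involved (from the grammar, by fixed-point iteration):
  FIRST(F) = { '-', 'e', 'y', ε }

To compute FIRST(F y), process the symbols left to right:
Symbol F is a non-terminal. Add FIRST(F) \ {ε} = { '-', 'e', 'y' }
F is nullable (ε ∈ FIRST(F)), continue to the next symbol.
Symbol y is a terminal. Add 'y' and stop.
FIRST(F y) = { '-', 'e', 'y' }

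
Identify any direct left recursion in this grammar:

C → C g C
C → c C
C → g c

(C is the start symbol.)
Yes, C is left-recursive

Direct left recursion occurs when N → N α for some non-terminal N (the right-hand side begins with the left-hand side itself).

C → C g C: LEFT RECURSIVE (starts with C)
C → c C: starts with c
C → g c: starts with g

The grammar has direct left recursion on: C.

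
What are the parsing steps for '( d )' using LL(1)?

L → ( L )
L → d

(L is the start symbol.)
LL(1) parsing maintains a stack (initially the start symbol over $) and the input. At each step: if the stack top is a terminal, match it against the current input token; if it is a non-terminal N, replace it with the RHS of M[N, lookahead] (the unique production whose predict set contains the lookahead).

Stack is shown with the top on the left.

Stack    Input    Action
------------------------
L $      ( d ) $  output L → ( L )
( L ) $  ( d ) $  match '('
L ) $    d ) $    output L → d
d ) $    d ) $    match 'd'
) $      ) $      match ')'
$        $        accept

The string is accepted.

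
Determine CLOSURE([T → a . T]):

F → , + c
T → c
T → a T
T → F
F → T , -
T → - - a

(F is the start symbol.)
{ [F → . , + c], [F → . T , -], [T → . - - a], [T → . F], [T → . a T], [T → . c], [T → a . T] }

To compute CLOSURE, for each item [A → α.Bβ] where B is a non-terminal, add [B → .γ] for all productions B → γ; repeat for the newly added items until nothing changes.

Start with: [T → a . T]
  [T → a . T] has the dot before T: add [T → . c], [T → . a T], [T → . F], [T → . - - a]
  [T → . F] has the dot before F: add [F → . , + c], [F → . T , -]
No further items can be added.

CLOSURE = { [F → . , + c], [F → . T , -], [T → . - - a], [T → . F], [T → . a T], [T → . c], [T → a . T] }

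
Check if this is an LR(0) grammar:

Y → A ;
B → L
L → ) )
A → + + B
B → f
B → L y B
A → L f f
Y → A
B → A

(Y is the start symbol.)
A grammar is LR(0) if no state in the canonical LR(0) collection has:
  - both a shift item (dot before a terminal) and a complete item (shift-reduce conflict), or
  - two or more complete items (reduce-reduce conflict; the accept item [Y' → Y .] counts as a complete item here).

Augment with Y' → Y and build the canonical LR(0) collection (I0 = CLOSURE({[Y' → . Y]}), then GOTO on every symbol after a dot until no new states appear). It has 17 states:
  I0: { [A → . + + B], [A → . L f f], [L → . ) )], [Y → . A ;], [Y → . A], [Y' → . Y] }  — shift
  I1: { [L → ) . )] }  — shift
  I2: { [A → + . + B] }  — shift
  I3: { [Y → A . ;], [Y → A .] }  — shift, reduce
  I4: { [A → L . f f] }  — shift
  I5: { [Y' → Y .] }  — accept
  I6: { [A → L f . f] }  — shift
  I7: { [A → L f f .] }  — reduce
  I8: { [Y → A ; .] }  — reduce
  I9: { [A → + + . B], [A → . + + B], [A → . L f f], [B → . A], [B → . L y B], [B → . L], [B → . f], [L → . ) )] }  — shift
  I10: { [B → A .] }  — reduce
  I11: { [A → + + B .] }  — reduce
  I12: { [A → L . f f], [B → L . y B], [B → L .] }  — shift, reduce
  I13: { [B → f .] }  — reduce
  I14: { [A → . + + B], [A → . L f f], [B → . A], [B → . L y B], [B → . L], [B → . f], [B → L y . B], [L → . ) )] }  — shift
  I15: { [B → L y B .] }  — reduce
  I16: { [L → ) ) .] }  — reduce

Conflict in state I3:
  Shift-reduce conflict between [Y → A .] and [Y → A . ;]
So the grammar is NOT LR(0).

Answer: No. Shift-reduce conflict between [Y → A .] and [Y → A . ;]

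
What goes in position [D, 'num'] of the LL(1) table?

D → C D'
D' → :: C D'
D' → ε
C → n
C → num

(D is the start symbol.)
To find M[D, 'num'], we find productions for D where 'num' is in the predict set (PREDICT(N → α) = (FIRST(α) \ {ε}) ∪ (FOLLOW(N) if α ⇒* ε)).

Relevant sets:
  FIRST(C) = { 'n', 'num' }

D → C D': PREDICT = { 'n', 'num' }
  'num' is in predict set, so this production goes in M[D, 'num']

M[D, 'num'] = D → C D'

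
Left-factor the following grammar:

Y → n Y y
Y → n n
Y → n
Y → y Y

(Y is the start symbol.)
Y → n Y'
Y' → Y y
Y' → n
Y' → ε
Y → y Y

Left-factoring transforms A → αβ₁ | αβ₂ into A → αA' and A' → β₁ | β₂
(α is the longest common prefix among the alternatives). Repeat until
no nonterminal has two alternatives with a common prefix.

Round 1: Y has alternatives sharing prefix 'n'. Introduce Y': Y → n Y'
  Add: Y' → Y y
  Add: Y' → n
  Add: Y' → ε

No remaining common prefixes — done.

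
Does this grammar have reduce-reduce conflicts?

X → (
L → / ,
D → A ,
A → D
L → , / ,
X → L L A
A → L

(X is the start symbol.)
Augment with X' → X and build the canonical LR(0) collection (I0 = CLOSURE({[X' → . X]}), then GOTO on every symbol after a dot until no new states appear). It has 14 states:
  I0: { [L → . , / ,], [L → . / ,], [X → . (], [X → . L L A], [X' → . X] }  — shift
  I1: { [X → ( .] }  — reduce
  I2: { [L → , . / ,] }  — shift
  I3: { [L → / . ,] }  — shift
  I4: { [L → . , / ,], [L → . / ,], [X → L . L A] }  — shift
  I5: { [X' → X .] }  — accept
  I6: { [A → . D], [A → . L], [D → . A ,], [L → . , / ,], [L → . / ,], [X → L L . A] }  — shift
  I7: { [D → A . ,], [X → L L A .] }  — shift, reduce
  I8: { [A → D .] }  — reduce
  I9: { [A → L .] }  — reduce
  I10: { [D → A , .] }  — reduce
  I11: { [L → / , .] }  — reduce
  I12: { [L → , / . ,] }  — shift
  I13: { [L → , / , .] }  — reduce

No state contains more than one complete item.

Answer: No reduce-reduce conflicts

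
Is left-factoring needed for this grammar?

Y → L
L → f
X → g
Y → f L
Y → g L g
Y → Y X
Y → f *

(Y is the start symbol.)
Yes, Y has productions with common prefix 'f'

Left-factoring is needed when two productions for the same non-terminal
share a common prefix on the right-hand side.

Productions for Y:
  Y → L
  Y → f L
  Y → g L g
  Y → Y X
  Y → f *

Found common prefix 'f' in productions for Y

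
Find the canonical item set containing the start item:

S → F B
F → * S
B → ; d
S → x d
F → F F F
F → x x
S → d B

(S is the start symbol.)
First, augment the grammar with S' → S
I₀ = CLOSURE({ [S' → . S] }):
  [S' → . S] has the dot before S: add [S → . F B], [S → . x d], [S → . d B]
  [S → . F B] has the dot before F: add [F → . * S], [F → . F F F], [F → . x x]
No further items can be added.

I₀ = { [F → . * S], [F → . F F F], [F → . x x], [S → . F B], [S → . d B], [S → . x d], [S' → . S] }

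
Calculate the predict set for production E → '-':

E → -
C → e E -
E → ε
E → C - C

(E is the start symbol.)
{ '-' }

PREDICT(E → '-') = (FIRST(RHS) \ {ε}) ∪ (FOLLOW(E) if ε ∈ FIRST(RHS), i.e. RHS ⇒* ε)
FIRST('-') = { '-' }
ε ∉ FIRST('-'), so FOLLOW(E) is not added.
PREDICT(E → '-') = { '-' }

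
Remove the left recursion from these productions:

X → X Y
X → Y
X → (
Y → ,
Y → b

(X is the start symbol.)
X → Y X'
X → ( X'
X' → Y X'
X' → ε
Y → ,
Y → b

X is directly left-recursive. The standard transformation for
  A → A α₁ | ... | A α_m | β₁ | ... | β_n
is
  A  → β₁ A' | ... | β_n A'
  A' → α₁ A' | ... | α_m A' | ε

X → Y becomes X → Y X'
X → ( becomes X → ( X'
X → X Y becomes X' → Y X'
Add X' → ε

Productions for other non-terminals are unchanged:
  Y → ,
  Y → b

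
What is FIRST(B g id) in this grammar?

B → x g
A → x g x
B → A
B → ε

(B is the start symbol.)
{ 'g', 'x' }

FIRST sets of the non-terminals involved (from the grammar, by fixed-point iteration):
  FIRST(B) = { 'x', ε }

To compute FIRST(B g id), process the symbols left to right:
Symbol B is a non-terminal. Add FIRST(B) \ {ε} = { 'x' }
B is nullable (ε ∈ FIRST(B)), continue to the next symbol.
Symbol g is a terminal. Add 'g' and stop.
FIRST(B g id) = { 'g', 'x' }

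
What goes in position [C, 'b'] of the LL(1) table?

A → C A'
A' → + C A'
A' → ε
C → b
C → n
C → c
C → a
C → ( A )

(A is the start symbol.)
To find M[C, 'b'], we find productions for C where 'b' is in the predict set (PREDICT(N → α) = (FIRST(α) \ {ε}) ∪ (FOLLOW(N) if α ⇒* ε)).

C → b: PREDICT = { 'b' }
  'b' is in predict set, so this production goes in M[C, 'b']
C → n: PREDICT = { 'n' }
C → c: PREDICT = { 'c' }
C → a: PREDICT = { 'a' }
C → ( A ): PREDICT = { '(' }

M[C, 'b'] = C → b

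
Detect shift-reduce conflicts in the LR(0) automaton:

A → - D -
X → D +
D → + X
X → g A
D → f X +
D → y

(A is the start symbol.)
A shift-reduce conflict occurs when an LR(0) state has both:
  - a complete (reduce) item [A → α .] (dot at the end), and
  - a shift item [B → β . c γ] (dot before a terminal).

Augment with A' → A and build the canonical LR(0) collection (I0 = CLOSURE({[A' → . A]}), then GOTO on every symbol after a dot until no new states appear). It has 15 states:
  I0: { [A → . - D -], [A' → . A] }  — shift
  I1: { [A → - . D -], [D → . + X], [D → . f X +], [D → . y] }  — shift
  I2: { [A' → A .] }  — accept
  I3: { [D → + . X], [D → . + X], [D → . f X +], [D → . y], [X → . D +], [X → . g A] }  — shift
  I4: { [A → - D . -] }  — shift
  I5: { [D → . + X], [D → . f X +], [D → . y], [D → f . X +], [X → . D +], [X → . g A] }  — shift
  I6: { [D → y .] }  — reduce
  I7: { [X → D . +] }  — shift
  I8: { [D → f X . +] }  — shift
  I9: { [A → . - D -], [X → g . A] }  — shift
  I10: { [X → g A .] }  — reduce
  I11: { [D → f X + .] }  — reduce
  I12: { [X → D + .] }  — reduce
  I13: { [A → - D - .] }  — reduce
  I14: { [D → + X .] }  — reduce

No state contains both a complete item and a shift item.

Answer: No shift-reduce conflicts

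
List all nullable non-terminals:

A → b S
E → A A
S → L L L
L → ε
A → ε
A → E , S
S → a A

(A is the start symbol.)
A non-terminal is nullable if it can derive ε (the empty string): either it has an ε-production, or it has a production whose right-hand side consists entirely of nullable non-terminals.

ε-productions: L → ε, A → ε
So L, A are immediately nullable.
E → A A: every symbol on the right is nullable, so E is nullable too.
S → L L L: every symbol on the right is nullable, so S is nullable too.
Every non-terminal is now nullable.
Nullable = { 'A', 'E', 'L', 'S' }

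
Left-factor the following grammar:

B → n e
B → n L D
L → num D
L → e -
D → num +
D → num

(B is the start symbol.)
B → n B'
B' → e
B' → L D
L → num D
L → e -
D → num D'
D' → +
D' → ε

Left-factoring transforms A → αβ₁ | αβ₂ into A → αA' and A' → β₁ | β₂
(α is the longest common prefix among the alternatives). Repeat until
no nonterminal has two alternatives with a common prefix.

Round 1: B has alternatives sharing prefix 'n'. Introduce B': B → n B'
  Add: B' → e
  Add: B' → L D

Round 2: D has alternatives sharing prefix 'num'. Introduce D': D → num D'
  Add: D' → +
  Add: D' → ε

No remaining common prefixes — done.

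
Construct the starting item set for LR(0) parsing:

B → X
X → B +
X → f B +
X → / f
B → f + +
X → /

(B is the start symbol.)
{ [B → . X], [B → . f + +], [B' → . B], [X → . / f], [X → . /], [X → . B +], [X → . f B +] }

First, augment the grammar with B' → B
I₀ = CLOSURE({ [B' → . B] }):
  [B' → . B] has the dot before B: add [B → . X], [B → . f + +]
  [B → . X] has the dot before X: add [X → . B +], [X → . f B +], [X → . / f], [X → . /]
No further items can be added.

I₀ = { [B → . X], [B → . f + +], [B' → . B], [X → . / f], [X → . /], [X → . B +], [X → . f B +] }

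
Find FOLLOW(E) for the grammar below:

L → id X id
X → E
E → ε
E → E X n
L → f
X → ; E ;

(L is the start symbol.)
In X → E: E is at the end, add FOLLOW(X)
In E → E X n: E is followed by X n, add FIRST(X n) \ {ε} = { ';', 'n' }
In X → ; E ;: E is followed by ';', add FIRST(';') \ {ε} = { ';' }

The FOLLOW sets referred to above (computed the same way, to a fixed point):
  FOLLOW(X) = { 'id', 'n' }

Taking the union: FOLLOW(E) = { ';', 'id', 'n' }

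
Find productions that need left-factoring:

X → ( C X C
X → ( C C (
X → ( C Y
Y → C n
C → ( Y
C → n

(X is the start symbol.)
Yes, X has productions with common prefix '( C'

Left-factoring is needed when two productions for the same non-terminal
share a common prefix on the right-hand side.

Productions for X:
  X → ( C X C
  X → ( C C (
  X → ( C Y
Productions for C:
  C → ( Y
  C → n

Found common prefix '( C' in productions for X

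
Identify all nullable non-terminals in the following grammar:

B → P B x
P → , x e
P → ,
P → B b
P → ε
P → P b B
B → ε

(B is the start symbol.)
{ 'B', 'P' }

A non-terminal is nullable if it can derive ε (the empty string): either it has an ε-production, or it has a production whose right-hand side consists entirely of nullable non-terminals.

ε-productions: P → ε, B → ε
So P, B are immediately nullable.
Every non-terminal is now nullable.
Nullable = { 'B', 'P' }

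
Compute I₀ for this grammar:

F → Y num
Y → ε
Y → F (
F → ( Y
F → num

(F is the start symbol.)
First, augment the grammar with F' → F
I₀ = CLOSURE({ [F' → . F] }):
  [F' → . F] has the dot before F: add [F → . Y num], [F → . ( Y], [F → . num]
  [F → . Y num] has the dot before Y: add [Y → .], [Y → . F (]
No further items can be added.

I₀ = { [F → . ( Y], [F → . Y num], [F → . num], [F' → . F], [Y → . F (], [Y → .] }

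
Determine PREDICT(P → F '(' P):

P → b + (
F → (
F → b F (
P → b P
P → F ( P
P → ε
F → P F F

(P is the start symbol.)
PREDICT(P → F '(' P) = (FIRST(RHS) \ {ε}) ∪ (FOLLOW(P) if ε ∈ FIRST(RHS), i.e. RHS ⇒* ε)
FIRST(F) = { '(', 'b' }
FIRST(F '(' P) = { '(', 'b' }
ε ∉ FIRST(F '(' P), so FOLLOW(P) is not added.
PREDICT(P → F '(' P) = { '(', 'b' }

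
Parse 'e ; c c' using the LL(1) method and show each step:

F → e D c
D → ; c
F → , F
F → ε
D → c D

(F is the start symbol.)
LL(1) parsing maintains a stack (initially the start symbol over $) and the input. At each step: if the stack top is a terminal, match it against the current input token; if it is a non-terminal N, replace it with the RHS of M[N, lookahead] (the unique production whose predict set contains the lookahead).

Stack is shown with the top on the left.

Stack    Input      Action
--------------------------
F $      e ; c c $  output F → e D c
e D c $  e ; c c $  match 'e'
D c $    ; c c $    output D → ; c
; c c $  ; c c $    match ';'
c c $    c c $      match 'c'
c $      c $        match 'c'
$        $          accept

The string is accepted.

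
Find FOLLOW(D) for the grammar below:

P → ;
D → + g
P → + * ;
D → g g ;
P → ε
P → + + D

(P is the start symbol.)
To compute FOLLOW(D), find every occurrence of D on a right-hand side N → α D β: add FIRST(β) \ {ε}, and if β is empty or nullable also add FOLLOW(N). Iterate to a fixed point.

In P → + + D: D is at the end, add FOLLOW(P)

The FOLLOW sets referred to above (computed the same way, to a fixed point):
  FOLLOW(P) = { $ }

Taking the union: FOLLOW(D) = { $ }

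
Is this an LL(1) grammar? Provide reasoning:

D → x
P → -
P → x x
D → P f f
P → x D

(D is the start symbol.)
No. Predict set conflict for D: { 'x' }

A grammar is LL(1) if for each non-terminal N with multiple productions, the predict sets of those productions are pairwise disjoint, where PREDICT(N → α) = (FIRST(α) \ {ε}) ∪ (FOLLOW(N) if α ⇒* ε).

Relevant sets:
  FIRST(P) = { '-', 'x' }

For D:
  PREDICT(D → x) = { 'x' }
  PREDICT(D → P f f) = { '-', 'x' }
For P:
  PREDICT(P → '-') = { '-' }
  PREDICT(P → x x) = { 'x' }
  PREDICT(P → x D) = { 'x' }

Conflict found: Predict set conflict for D: { 'x' }
The grammar is NOT LL(1).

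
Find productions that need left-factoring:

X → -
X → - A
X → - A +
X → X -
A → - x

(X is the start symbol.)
Left-factoring is needed when two productions for the same non-terminal
share a common prefix on the right-hand side.

Productions for X:
  X → -
  X → - A
  X → - A +
  X → X -

Found common prefix '-' in productions for X

Answer: Yes, X has productions with common prefix '-'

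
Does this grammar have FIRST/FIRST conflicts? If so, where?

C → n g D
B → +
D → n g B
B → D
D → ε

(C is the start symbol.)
A FIRST/FIRST conflict occurs when two productions N → α and N → β for the same non-terminal have FIRST(α) ∩ FIRST(β) ≠ ∅ (with ε ∈ FIRST of a nullable right-hand side, so two nullable alternatives also conflict).

FIRST sets of the non-terminals at (or reachable through a nullable prefix from) the front of some alternative:
  FIRST(D) = { 'n', ε }

Productions for B:
  B → +: FIRST = { '+' }
  B → D: FIRST = { 'n', ε }
Productions for D:
  D → n g B: FIRST = { 'n' }
  D → ε: FIRST = { ε }
C has only one production, so no FIRST/FIRST conflict is possible there.

All alternatives of each non-terminal have pairwise disjoint FIRST sets.

Answer: No FIRST/FIRST conflicts.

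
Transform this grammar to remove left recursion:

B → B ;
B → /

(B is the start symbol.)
B is directly left-recursive. The standard transformation for
  A → A α₁ | ... | A α_m | β₁ | ... | β_n
is
  A  → β₁ A' | ... | β_n A'
  A' → α₁ A' | ... | α_m A' | ε

B → / becomes B → / B'
B → B ; becomes B' → ; B'
Add B' → ε

Resulting grammar:
B → / B'
B' → ; B'
B' → ε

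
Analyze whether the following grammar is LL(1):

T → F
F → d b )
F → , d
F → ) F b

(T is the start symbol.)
Yes, the grammar is LL(1).

A grammar is LL(1) if for each non-terminal N with multiple productions, the predict sets of those productions are pairwise disjoint, where PREDICT(N → α) = (FIRST(α) \ {ε}) ∪ (FOLLOW(N) if α ⇒* ε).

For F:
  PREDICT(F → d b ')') = { 'd' }
  PREDICT(F → ',' d) = { ',' }
  PREDICT(F → ')' F b) = { ')' }
T has a single production, so nothing to check there.

All predict sets are disjoint. The grammar IS LL(1).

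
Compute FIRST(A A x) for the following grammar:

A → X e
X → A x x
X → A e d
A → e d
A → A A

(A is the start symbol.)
FIRST sets of the non-terminals involved (from the grammar, by fixed-point iteration):
  FIRST(A) = { 'e' }

To compute FIRST(A A x), process the symbols left to right:
Symbol A is a non-terminal. Add FIRST(A) \ {ε} = { 'e' }
A is not nullable (ε ∉ FIRST(A)), so stop here.
FIRST(A A x) = { 'e' }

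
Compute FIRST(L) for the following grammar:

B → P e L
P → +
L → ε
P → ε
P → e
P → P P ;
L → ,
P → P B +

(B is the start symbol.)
From L → ε:
  - ε-production, so ε ∈ FIRST(L)
From L → ,:
  - ',' is a terminal: add ',' and stop

Collecting: FIRST(L) = { ',', ε }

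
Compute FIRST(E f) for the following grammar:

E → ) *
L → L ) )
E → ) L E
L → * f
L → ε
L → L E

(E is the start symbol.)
{ ')' }

FIRST sets of the non-terminals involved (from the grammar, by fixed-point iteration):
  FIRST(E) = { ')' }

To compute FIRST(E f), process the symbols left to right:
Symbol E is a non-terminal. Add FIRST(E) \ {ε} = { ')' }
E is not nullable (ε ∉ FIRST(E)), so stop here.
FIRST(E f) = { ')' }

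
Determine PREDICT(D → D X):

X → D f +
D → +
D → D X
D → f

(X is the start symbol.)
{ '+', 'f' }

PREDICT(D → D X) = (FIRST(RHS) \ {ε}) ∪ (FOLLOW(D) if ε ∈ FIRST(RHS), i.e. RHS ⇒* ε)
FIRST(D) = { '+', 'f' }
FIRST(D X) = { '+', 'f' }
ε ∉ FIRST(D X), so FOLLOW(D) is not added.
PREDICT(D → D X) = { '+', 'f' }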